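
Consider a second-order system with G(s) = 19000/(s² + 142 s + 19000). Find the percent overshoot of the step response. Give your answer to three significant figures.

%OS ≈ 15.1%

ω_n = √19000 = 138 rad/s; ζ = 142/(2·138) = 0.515.
Overshoot: exp(−π·0.515/√(1−0.515²)) = 0.151, i.e. 15.1%.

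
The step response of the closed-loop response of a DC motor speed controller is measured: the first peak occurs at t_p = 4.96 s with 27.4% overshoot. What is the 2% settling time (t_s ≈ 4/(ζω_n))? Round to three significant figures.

t_s ≈ 15.3 s

ζ from %OS: ζ = |ln 0.274|/√(π²+ln²0.274) = 0.381.
From t_p = π/ω_d, ω_d = π/4.96 = 0.633 rad/s, so ω_n = ω_d/√(1−ζ²) = 0.685 rad/s.
t_s ≈ 4/(ζω_n) = 4/(0.381·0.685) = 15.3 s.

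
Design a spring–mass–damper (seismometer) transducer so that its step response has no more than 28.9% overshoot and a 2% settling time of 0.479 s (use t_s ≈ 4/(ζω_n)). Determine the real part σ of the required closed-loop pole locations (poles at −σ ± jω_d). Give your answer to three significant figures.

σ ≈ 8.35

The settling-time spec alone fixes σ = ζω_n = 4/t_s = 4/0.479 = 8.35.
(Overshoot then fixes ζ = 0.367 and hence ω_d = σ·√(1−ζ²)/ζ = 21.1 rad/s.)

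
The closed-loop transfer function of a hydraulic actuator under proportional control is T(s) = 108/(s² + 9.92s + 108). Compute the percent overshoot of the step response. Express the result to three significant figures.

%OS ≈ 18.2%

Matching coefficients with s² + 2ζω_n s + ω_n² gives ω_n² = 108 ⇒ ω_n = 10.4 rad/s, and ζ = 9.92/(2ω_n) = 0.477.
%OS = 100·exp(−πζ/√(1−ζ²)) = 18.2%.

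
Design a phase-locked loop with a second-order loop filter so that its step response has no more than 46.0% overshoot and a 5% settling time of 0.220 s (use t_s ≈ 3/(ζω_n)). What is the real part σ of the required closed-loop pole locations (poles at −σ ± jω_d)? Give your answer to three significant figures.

The settling-time spec alone fixes σ = ζω_n = 3/t_s = 3/0.220 = 13.6.
(Overshoot then fixes ζ = 0.240 and hence ω_d = σ·√(1−ζ²)/ζ = 55.2 rad/s.)

σ ≈ 13.6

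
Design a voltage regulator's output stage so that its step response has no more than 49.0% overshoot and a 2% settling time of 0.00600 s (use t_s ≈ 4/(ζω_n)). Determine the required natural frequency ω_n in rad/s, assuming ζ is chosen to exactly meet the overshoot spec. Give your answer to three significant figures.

ω_n ≈ 3010 rad/s

ζ = −ln(OS)/√(π² + (ln OS)²). With OS = 0.490, ln OS = −0.7133 and ζ = 0.7133/3.222 = 0.221.
From t_s ≈ 4/(ζω_n): ω_n = 4/(ζ·t_s) = 4/(0.221·0.00600) = 3010 rad/s.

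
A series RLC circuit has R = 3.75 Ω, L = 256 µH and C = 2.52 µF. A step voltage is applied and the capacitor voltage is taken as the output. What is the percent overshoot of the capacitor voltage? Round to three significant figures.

For a series RLC circuit (capacitor voltage as output), ω_n = 1/√(LC) = 1/√(256 µH · 2.52 µF) = 39400 rad/s.
ζ = (R/2)·√(C/L) = (3.75/2)·√(2.52 µF/256 µH) = 0.186.
%OS = 100·exp(−πζ/√(1−ζ²)) = 55.2%.

%OS ≈ 55.2%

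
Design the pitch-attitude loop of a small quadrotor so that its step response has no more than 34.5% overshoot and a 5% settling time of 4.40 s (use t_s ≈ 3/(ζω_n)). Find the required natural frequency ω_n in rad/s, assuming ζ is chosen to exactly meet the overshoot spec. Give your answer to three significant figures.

ω_n ≈ 2.13 rad/s

Inverting the overshoot relation: ζ = |ln 0.345|/√(π² + ln²0.345) = 0.321.
From t_s ≈ 3/(ζω_n): ω_n = 3/(ζ·t_s) = 3/(0.321·4.40) = 2.13 rad/s.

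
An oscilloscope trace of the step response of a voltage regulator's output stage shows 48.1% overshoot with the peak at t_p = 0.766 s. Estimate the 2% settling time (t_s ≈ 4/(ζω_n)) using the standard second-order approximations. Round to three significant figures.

ζ from %OS: ζ = |ln 0.481|/√(π²+ln²0.481) = 0.227.
t_p = π/ω_d ⇒ ω_d = 4.10 rad/s; then ω_n = ω_d/√(1−ζ²) = 4.21 rad/s.
t_s ≈ 4/(ζω_n) = 4/(0.227·4.21) = 4.19 s.

t_s ≈ 4.19 s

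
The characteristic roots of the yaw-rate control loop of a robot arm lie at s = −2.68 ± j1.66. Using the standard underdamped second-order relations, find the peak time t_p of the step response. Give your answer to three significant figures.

t_p ≈ 1.89 s

t_p = π/ω_d with ω_d = 1.66 (the imaginary part), so t_p = 1.89 s.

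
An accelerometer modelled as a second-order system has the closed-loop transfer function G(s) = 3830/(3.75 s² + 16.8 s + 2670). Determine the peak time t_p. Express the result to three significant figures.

t_p ≈ 0.118 s

Dividing through by 3.75: denominator becomes s² + 4.480 s + 712.0.
So ω_n = √712.0 = 26.7 rad/s and ζ = 4.480/(2·26.7) = 0.0839.
ω_d = 26.7·√(1 − 0.0839²) = 26.6 rad/s. t_p = π/ω_d = 0.118 s.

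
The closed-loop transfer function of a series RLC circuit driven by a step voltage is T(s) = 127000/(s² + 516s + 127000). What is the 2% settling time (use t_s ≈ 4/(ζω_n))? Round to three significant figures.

t_s ≈ 0.0155 s

Comparing the denominator to s² + 2ζω_n s + ω_n²: ω_n = √127000 = 356 rad/s, and 2ζω_n = 516 so ζ = 516/(2·356) = 0.724.
t_s ≈ 4/(ζω_n) = 4/(0.724·356) = 0.0155 s.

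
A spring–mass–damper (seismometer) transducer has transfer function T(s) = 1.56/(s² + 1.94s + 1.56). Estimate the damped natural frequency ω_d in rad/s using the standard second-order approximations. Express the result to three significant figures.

Matching coefficients with s² + 2ζω_n s + ω_n² gives ω_n² = 1.56 ⇒ ω_n = 1.25 rad/s, and ζ = 1.94/(2ω_n) = 0.777.
ω_d = ω_n√(1−ζ²) = 0.787 rad/s.

ω_d ≈ 0.787 rad/s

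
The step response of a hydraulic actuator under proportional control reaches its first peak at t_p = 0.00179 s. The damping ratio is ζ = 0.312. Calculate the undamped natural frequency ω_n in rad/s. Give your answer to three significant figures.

ω_n ≈ 1850 rad/s

Peak time t_p = π/ω_d, so ω_d = π/t_p = π/0.00179 = 1760 rad/s.
ω_n = ω_d/√(1−ζ²) = 1760/√0.903 = 1850 rad/s.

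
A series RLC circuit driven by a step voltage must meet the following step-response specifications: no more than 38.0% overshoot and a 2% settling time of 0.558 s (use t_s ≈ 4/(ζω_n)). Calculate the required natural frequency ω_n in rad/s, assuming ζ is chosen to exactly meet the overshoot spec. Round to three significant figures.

ζ = −ln(OS)/√(π² + (ln OS)²). With OS = 0.380, ln OS = −0.9676 and ζ = 0.9676/3.287 = 0.294.
Then ω_n = 4/(ζ t_s) = 4/(0.294 × 0.558) = 24.4 rad/s.

ω_n ≈ 24.4 rad/s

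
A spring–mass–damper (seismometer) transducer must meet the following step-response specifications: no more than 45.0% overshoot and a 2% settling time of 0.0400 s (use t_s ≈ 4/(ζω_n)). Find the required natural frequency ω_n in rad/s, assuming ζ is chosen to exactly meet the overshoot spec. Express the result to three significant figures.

ζ = −ln(OS)/√(π² + (ln OS)²). With OS = 0.450, ln OS = −0.7985 and ζ = 0.7985/3.241 = 0.246.
Then ω_n = 4/(ζ t_s) = 4/(0.246 × 0.0400) = 406 rad/s.

ω_n ≈ 406 rad/s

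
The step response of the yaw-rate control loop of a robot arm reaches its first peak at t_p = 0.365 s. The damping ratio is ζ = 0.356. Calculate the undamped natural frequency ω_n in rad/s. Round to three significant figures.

Peak time t_p = π/ω_d, so ω_d = π/t_p = π/0.365 = 8.61 rad/s.
ω_n = ω_d/√(1−ζ²) = 8.61/√0.873 = 9.21 rad/s.

ω_n ≈ 9.21 rad/s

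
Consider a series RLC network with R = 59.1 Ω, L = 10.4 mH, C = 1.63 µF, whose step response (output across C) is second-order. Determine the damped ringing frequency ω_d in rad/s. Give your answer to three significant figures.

For a series RLC circuit (capacitor voltage as output), ω_n = 1/√(LC) = 1/√(10.4 mH · 1.63 µF) = 7680 rad/s.
ζ = (R/2)·√(C/L) = (59.1/2)·√(1.63 µF/10.4 mH) = 0.370.
ω_d = ω_n√(1−ζ²) = 7140 rad/s.

ω_d ≈ 7140 rad/s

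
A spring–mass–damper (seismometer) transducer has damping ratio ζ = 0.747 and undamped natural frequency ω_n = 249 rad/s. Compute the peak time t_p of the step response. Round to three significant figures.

The damped frequency is ω_d = ω_n√(1−ζ²) = 249·√(1−0.558) = 166 rad/s.
Peak time t_p = π/ω_d = π/166 = 0.0190 s.

t_p ≈ 0.0190 s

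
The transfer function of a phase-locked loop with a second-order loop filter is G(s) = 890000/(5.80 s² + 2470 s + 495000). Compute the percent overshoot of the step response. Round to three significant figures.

Dividing through by 5.80: denominator becomes s² + 425.9 s + 85340.
So ω_n = √85340 = 292 rad/s and ζ = 425.9/(2·292) = 0.729.
Overshoot: exp(−π·0.729/√(1−0.729²)) = 0.0353, i.e. 3.53%.

%OS ≈ 3.53%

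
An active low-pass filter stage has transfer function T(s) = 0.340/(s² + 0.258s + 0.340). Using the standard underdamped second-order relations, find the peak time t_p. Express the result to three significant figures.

t_p ≈ 5.52 s

Matching coefficients with s² + 2ζω_n s + ω_n² gives ω_n² = 0.340 ⇒ ω_n = 0.583 rad/s, and ζ = 0.258/(2ω_n) = 0.221.
ω_d = ω_n√(1−ζ²) = 0.569 rad/s. Then t_p = π/ω_d = 5.52 s.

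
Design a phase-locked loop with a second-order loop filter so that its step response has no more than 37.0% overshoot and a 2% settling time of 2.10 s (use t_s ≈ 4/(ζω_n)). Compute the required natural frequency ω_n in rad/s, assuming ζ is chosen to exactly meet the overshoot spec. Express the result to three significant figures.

Inverting the overshoot relation: ζ = |ln 0.370|/√(π² + ln²0.370) = 0.302.
From t_s ≈ 4/(ζω_n): ω_n = 4/(ζ·t_s) = 4/(0.302·2.10) = 6.31 rad/s.

ω_n ≈ 6.31 rad/s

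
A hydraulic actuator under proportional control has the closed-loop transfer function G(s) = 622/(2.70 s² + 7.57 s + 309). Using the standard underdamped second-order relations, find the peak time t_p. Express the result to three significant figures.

Dividing through by 2.70: denominator becomes s² + 2.804 s + 114.4.
So ω_n = √114.4 = 10.7 rad/s and ζ = 2.804/(2·10.7) = 0.131.
The damped frequency ω_d = ω_n√(1−ζ²) = 10.6 rad/s. t_p = π/ω_d = 0.296 s.

t_p ≈ 0.296 s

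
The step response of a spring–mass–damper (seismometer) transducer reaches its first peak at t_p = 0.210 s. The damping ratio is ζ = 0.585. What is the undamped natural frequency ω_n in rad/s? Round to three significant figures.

ω_n ≈ 18.4 rad/s

Peak time t_p = π/ω_d, so ω_d = π/t_p = π/0.210 = 15.0 rad/s.
ω_n = ω_d/√(1−ζ²) = 15.0/√0.658 = 18.4 rad/s.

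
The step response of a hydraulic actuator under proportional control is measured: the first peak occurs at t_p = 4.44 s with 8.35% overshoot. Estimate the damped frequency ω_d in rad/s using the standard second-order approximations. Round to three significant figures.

ω_d ≈ 0.708 rad/s

t_p = π/ω_d, so ω_d = π/4.44 = 0.708 rad/s.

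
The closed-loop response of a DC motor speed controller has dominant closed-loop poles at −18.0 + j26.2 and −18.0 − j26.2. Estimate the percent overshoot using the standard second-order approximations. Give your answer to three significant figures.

%OS ≈ 11.6%

The poles are at −σ ± jω_d with σ = 18.0 and ω_d = 26.2, so ω_n = √(σ²+ω_d²) = 31.8 rad/s and ζ = σ/ω_n = 0.566.
Overshoot: exp(−π·0.566/√(1−0.566²)) = 0.116, i.e. 11.6%.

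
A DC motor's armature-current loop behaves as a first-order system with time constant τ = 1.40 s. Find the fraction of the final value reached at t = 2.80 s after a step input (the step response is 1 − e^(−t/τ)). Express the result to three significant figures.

y(t)/y_∞ = 1 − e^(−t/τ) = 1 − e^(−2.80/1.40) = 1 − e^(−2.00) = 0.865.

y/y_∞ ≈ 0.865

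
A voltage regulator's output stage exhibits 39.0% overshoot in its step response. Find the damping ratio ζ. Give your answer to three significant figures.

ζ = −ln(OS)/√(π² + (ln OS)²). With OS = 0.390, ln OS = −0.9416 and ζ = 0.9416/3.280 = 0.287.

ζ ≈ 0.287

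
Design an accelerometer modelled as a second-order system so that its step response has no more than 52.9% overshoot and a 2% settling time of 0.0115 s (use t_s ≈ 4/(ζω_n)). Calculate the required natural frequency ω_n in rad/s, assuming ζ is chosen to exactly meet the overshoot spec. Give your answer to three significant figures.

ζ = −ln(OS)/√(π² + (ln OS)²). With OS = 0.529, ln OS = −0.6368 and ζ = 0.6368/3.205 = 0.199.
From t_s ≈ 4/(ζω_n): ω_n = 4/(ζ·t_s) = 4/(0.199·0.0115) = 1750 rad/s.

ω_n ≈ 1750 rad/s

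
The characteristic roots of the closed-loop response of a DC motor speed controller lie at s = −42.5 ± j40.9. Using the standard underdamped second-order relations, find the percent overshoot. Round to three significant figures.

%OS ≈ 3.82%

|pole| = ω_n = √(42.5² + 40.9²) = 59.0 rad/s; ζ = cos θ = σ/ω_n = 0.721.
%OS = 100·exp(−πζ/√(1−ζ²)) = 3.82%.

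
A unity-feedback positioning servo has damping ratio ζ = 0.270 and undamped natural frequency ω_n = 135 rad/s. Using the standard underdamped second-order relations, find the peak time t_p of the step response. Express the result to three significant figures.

t_p ≈ 0.0242 s

The damped frequency is ω_d = ω_n√(1−ζ²) = 135·√(1−0.0729) = 130 rad/s.
Peak time t_p = π/ω_d = π/130 = 0.0242 s.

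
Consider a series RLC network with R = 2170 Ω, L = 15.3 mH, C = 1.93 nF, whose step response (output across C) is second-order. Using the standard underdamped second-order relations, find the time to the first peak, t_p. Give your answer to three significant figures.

For a series RLC circuit (capacitor voltage as output), ω_n = 1/√(LC) = 1/√(15.3 mH · 1.93 nF) = 184000 rad/s.
ζ = (R/2)·√(C/L) = (2170/2)·√(1.93 nF/15.3 mH) = 0.385.
The damped frequency ω_d = ω_n√(1−ζ²) = 170000 rad/s. t_p = π/ω_d = 0.0000185 s.

t_p ≈ 0.0000185 s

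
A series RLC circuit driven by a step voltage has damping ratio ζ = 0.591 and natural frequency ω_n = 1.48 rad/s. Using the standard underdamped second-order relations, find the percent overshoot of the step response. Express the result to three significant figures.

For an underdamped second-order system, %OS = 100·exp(−πζ/√(1−ζ²)).
πζ/√(1−ζ²) = π·0.591/√(1−0.349) = 2.302, so %OS = 100·e^(−2.302) = 10.0%.

%OS ≈ 10.0%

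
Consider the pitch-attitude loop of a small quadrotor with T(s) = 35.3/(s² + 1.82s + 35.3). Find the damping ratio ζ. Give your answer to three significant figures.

ω_n = √35.3 = 5.94 rad/s; ζ = 1.82/(2·5.94) = 0.153.

ζ ≈ 0.153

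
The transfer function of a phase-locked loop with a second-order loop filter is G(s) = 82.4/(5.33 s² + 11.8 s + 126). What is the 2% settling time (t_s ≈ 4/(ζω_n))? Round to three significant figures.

t_s ≈ 3.61 s

Dividing through by 5.33: denominator becomes s² + 2.214 s + 23.64.
So ω_n = √23.64 = 4.86 rad/s and ζ = 2.214/(2·4.86) = 0.228.
t_s ≈ 4/(ζω_n) = 3.61 s.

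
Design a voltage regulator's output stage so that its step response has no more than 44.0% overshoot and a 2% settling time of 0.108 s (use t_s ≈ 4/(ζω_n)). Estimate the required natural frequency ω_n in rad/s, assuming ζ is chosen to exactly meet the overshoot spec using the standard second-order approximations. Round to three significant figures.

ω_n ≈ 146 rad/s

From %OS = 100·exp(−πζ/√(1−ζ²)), invert to get ζ = −ln(OS)/√(π² + ln²(OS)) with OS = 0.440.
−ln 0.440 = 0.8210, so ζ = 0.8210/√(π² + 0.6740) = 0.253.
From t_s ≈ 4/(ζω_n): ω_n = 4/(ζ·t_s) = 4/(0.253·0.108) = 146 rad/s.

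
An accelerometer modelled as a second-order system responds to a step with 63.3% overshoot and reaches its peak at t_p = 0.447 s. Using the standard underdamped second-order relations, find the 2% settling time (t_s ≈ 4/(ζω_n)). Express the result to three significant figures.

t_s ≈ 3.91 s

ζ from %OS: ζ = |ln 0.633|/√(π²+ln²0.633) = 0.144.
t_p = π/ω_d ⇒ ω_d = 7.03 rad/s; then ω_n = ω_d/√(1−ζ²) = 7.10 rad/s.
t_s ≈ 4/(ζω_n) = 4/(0.144·7.10) = 3.91 s.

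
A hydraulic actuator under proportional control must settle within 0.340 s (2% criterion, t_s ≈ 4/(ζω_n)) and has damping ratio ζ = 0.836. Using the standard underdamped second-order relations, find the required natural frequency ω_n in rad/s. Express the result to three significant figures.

ω_n ≈ 14.1 rad/s

Rearranging t_s ≈ 4/(ζω_n) gives ω_n = 4/(ζ·t_s) = 4/(0.836 × 0.340) = 14.1 rad/s.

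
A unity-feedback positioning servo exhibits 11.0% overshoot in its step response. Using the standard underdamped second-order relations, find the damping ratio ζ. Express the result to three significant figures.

ζ ≈ 0.575

From %OS = 100·exp(−πζ/√(1−ζ²)), invert to get ζ = −ln(OS)/√(π² + ln²(OS)) with OS = 0.110.
−ln 0.110 = 2.207, so ζ = 2.207/√(π² + 4.872) = 0.575.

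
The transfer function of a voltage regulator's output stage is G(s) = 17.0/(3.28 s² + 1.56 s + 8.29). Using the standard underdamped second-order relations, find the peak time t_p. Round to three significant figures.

t_p ≈ 2.00 s

Dividing through by 3.28: denominator becomes s² + 0.4756 s + 2.527.
So ω_n = √2.527 = 1.59 rad/s and ζ = 0.4756/(2·1.59) = 0.150.
ω_d = ω_n√(1−ζ²) = 1.57 rad/s. t_p = π/ω_d = 2.00 s.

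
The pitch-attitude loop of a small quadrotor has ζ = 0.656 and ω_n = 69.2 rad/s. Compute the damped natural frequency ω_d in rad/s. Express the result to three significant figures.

ω_d ≈ 52.2 rad/s

ω_d = ω_n√(1−ζ²) = 69.2·√0.570 = 52.2 rad/s.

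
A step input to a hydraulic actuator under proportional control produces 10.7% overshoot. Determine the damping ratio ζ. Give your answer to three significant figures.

Inverting the overshoot relation: ζ = |ln 0.107|/√(π² + ln²0.107) = 0.580.

ζ ≈ 0.580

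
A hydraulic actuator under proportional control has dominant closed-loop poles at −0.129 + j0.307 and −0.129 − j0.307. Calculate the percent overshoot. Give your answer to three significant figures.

%OS ≈ 26.7%

|pole| = ω_n = √(0.129² + 0.307²) = 0.333 rad/s; ζ = cos θ = σ/ω_n = 0.387.
%OS = 100 e^{−πζ/√(1−ζ²)} with ζ = 0.387 gives 26.7%.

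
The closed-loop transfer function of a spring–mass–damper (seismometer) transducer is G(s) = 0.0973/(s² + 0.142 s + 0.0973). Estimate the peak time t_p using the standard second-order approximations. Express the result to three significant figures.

t_p ≈ 10.3 s

Matching coefficients with s² + 2ζω_n s + ω_n² gives ω_n² = 0.0973 ⇒ ω_n = 0.312 rad/s, and ζ = 0.142/(2ω_n) = 0.228.
ω_d = 0.312·√(1 − 0.228²) = 0.304 rad/s. Then t_p = π/ω_d = 10.3 s.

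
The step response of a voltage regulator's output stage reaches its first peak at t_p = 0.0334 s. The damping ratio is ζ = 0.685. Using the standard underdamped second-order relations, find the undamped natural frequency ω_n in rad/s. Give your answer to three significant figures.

ω_n ≈ 129 rad/s

Peak time t_p = π/ω_d, so ω_d = π/t_p = π/0.0334 = 94.1 rad/s.
ω_n = ω_d/√(1−ζ²) = 94.1/√0.531 = 129 rad/s.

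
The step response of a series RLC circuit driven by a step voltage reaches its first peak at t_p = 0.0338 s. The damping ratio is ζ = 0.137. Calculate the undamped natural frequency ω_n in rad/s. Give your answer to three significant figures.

Peak time t_p = π/ω_d, so ω_d = π/t_p = π/0.0338 = 92.9 rad/s.
ω_n = ω_d/√(1−ζ²) = 92.9/√0.981 = 93.8 rad/s.

ω_n ≈ 93.8 rad/s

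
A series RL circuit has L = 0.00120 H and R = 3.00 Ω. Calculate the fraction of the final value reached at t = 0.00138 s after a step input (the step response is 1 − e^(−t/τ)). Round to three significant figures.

y/y_∞ ≈ 0.968

τ = L/R = 0.00120/3.00 = 0.000400 s.
y(t)/y_∞ = 1 − e^(−t/τ) = 1 − e^(−0.00138/0.000400) = 1 − e^(−3.45) = 0.968.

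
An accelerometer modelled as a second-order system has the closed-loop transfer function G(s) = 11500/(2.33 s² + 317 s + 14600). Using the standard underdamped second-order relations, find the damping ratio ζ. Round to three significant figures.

Dividing through by 2.33: denominator becomes s² + 136.1 s + 6266.
So ω_n = √6266 = 79.2 rad/s and ζ = 136.1/(2·79.2) = 0.859.

ζ ≈ 0.859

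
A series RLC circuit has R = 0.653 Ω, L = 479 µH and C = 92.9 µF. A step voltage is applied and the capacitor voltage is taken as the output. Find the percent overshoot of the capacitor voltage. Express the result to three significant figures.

%OS ≈ 63.4%

For a series RLC circuit (capacitor voltage as output), ω_n = 1/√(LC) = 1/√(479 µH · 92.9 µF) = 4740 rad/s.
ζ = (R/2)·√(C/L) = (0.653/2)·√(92.9 µF/479 µH) = 0.144.
Overshoot: exp(−π·0.144/√(1−0.144²)) = 0.634, i.e. 63.4%.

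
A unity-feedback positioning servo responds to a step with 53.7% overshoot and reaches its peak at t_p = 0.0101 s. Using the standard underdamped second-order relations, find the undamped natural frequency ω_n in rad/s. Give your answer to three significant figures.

ζ from %OS: ζ = |ln 0.537|/√(π²+ln²0.537) = 0.194.
From t_p = π/ω_d, ω_d = π/0.0101 = 311 rad/s, so ω_n = ω_d/√(1−ζ²) = 317 rad/s.

ω_n ≈ 317 rad/s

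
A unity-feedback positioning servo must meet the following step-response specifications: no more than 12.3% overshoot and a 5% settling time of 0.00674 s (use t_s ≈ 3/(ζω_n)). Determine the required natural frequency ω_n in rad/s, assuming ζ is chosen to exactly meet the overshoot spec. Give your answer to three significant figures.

ω_n ≈ 802 rad/s

ζ = −ln(OS)/√(π² + (ln OS)²). With OS = 0.123, ln OS = −2.096 and ζ = 2.096/3.776 = 0.555.
Then ω_n = 3/(ζ t_s) = 3/(0.555 × 0.00674) = 802 rad/s.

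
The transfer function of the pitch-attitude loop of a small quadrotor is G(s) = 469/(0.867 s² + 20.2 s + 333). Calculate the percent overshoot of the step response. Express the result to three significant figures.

Dividing through by 0.867: denominator becomes s² + 23.30 s + 384.1.
So ω_n = √384.1 = 19.6 rad/s and ζ = 23.30/(2·19.6) = 0.594.
Overshoot: exp(−π·0.594/√(1−0.594²)) = 0.0981, i.e. 9.81%.

%OS ≈ 9.81%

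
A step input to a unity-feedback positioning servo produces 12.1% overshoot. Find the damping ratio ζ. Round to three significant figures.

ζ ≈ 0.558

From %OS = 100·exp(−πζ/√(1−ζ²)), invert to get ζ = −ln(OS)/√(π² + ln²(OS)) with OS = 0.121.
−ln 0.121 = 2.112, so ζ = 2.112/√(π² + 4.460) = 0.558.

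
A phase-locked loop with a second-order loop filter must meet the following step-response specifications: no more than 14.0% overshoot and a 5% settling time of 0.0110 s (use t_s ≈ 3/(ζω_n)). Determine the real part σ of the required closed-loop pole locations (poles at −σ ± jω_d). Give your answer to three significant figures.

The settling-time spec alone fixes σ = ζω_n = 3/t_s = 3/0.0110 = 273.
(Overshoot then fixes ζ = 0.531 and hence ω_d = σ·√(1−ζ²)/ζ = 436 rad/s.)

σ ≈ 273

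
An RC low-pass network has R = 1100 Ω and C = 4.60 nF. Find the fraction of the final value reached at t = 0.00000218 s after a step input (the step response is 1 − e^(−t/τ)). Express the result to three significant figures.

τ = RC = 1100 × 4.60 nF = 0.00000506 s.
y(t)/y_∞ = 1 − e^(−t/τ) = 1 − e^(−0.00000218/0.00000506) = 1 − e^(−0.431) = 0.350.

y/y_∞ ≈ 0.350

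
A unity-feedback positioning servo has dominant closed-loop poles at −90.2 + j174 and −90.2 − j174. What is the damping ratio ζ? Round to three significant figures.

ζ ≈ 0.460

The poles are at −σ ± jω_d with σ = 90.2 and ω_d = 174, so ω_n = √(σ²+ω_d²) = 196 rad/s and ζ = σ/ω_n = 0.460.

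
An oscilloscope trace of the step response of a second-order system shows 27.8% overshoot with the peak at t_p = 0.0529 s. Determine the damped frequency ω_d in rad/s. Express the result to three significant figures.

ω_d ≈ 59.4 rad/s

t_p = π/ω_d, so ω_d = π/0.0529 = 59.4 rad/s.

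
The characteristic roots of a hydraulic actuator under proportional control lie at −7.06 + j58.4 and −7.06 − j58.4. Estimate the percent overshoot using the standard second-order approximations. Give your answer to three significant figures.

%OS ≈ 68.4%

The poles are at −σ ± jω_d with σ = 7.06 and ω_d = 58.4, so ω_n = √(σ²+ω_d²) = 58.8 rad/s and ζ = σ/ω_n = 0.120.
%OS = 100 e^{−πζ/√(1−ζ²)} with ζ = 0.120 gives 68.4%.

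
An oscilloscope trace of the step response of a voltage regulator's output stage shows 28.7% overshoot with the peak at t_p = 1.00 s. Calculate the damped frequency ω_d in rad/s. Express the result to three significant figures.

ω_d ≈ 3.14 rad/s

t_p = π/ω_d, so ω_d = π/1.00 = 3.14 rad/s.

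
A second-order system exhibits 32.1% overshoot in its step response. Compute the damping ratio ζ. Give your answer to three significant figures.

From %OS = 100·exp(−πζ/√(1−ζ²)), invert to get ζ = −ln(OS)/√(π² + ln²(OS)) with OS = 0.321.
−ln 0.321 = 1.136, so ζ = 1.136/√(π² + 1.291) = 0.340.

ζ ≈ 0.340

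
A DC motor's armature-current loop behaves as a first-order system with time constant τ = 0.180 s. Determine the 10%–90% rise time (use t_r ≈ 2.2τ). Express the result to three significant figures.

t_r ≈ 2.2τ = 0.396 s.

t_r ≈ 0.396 s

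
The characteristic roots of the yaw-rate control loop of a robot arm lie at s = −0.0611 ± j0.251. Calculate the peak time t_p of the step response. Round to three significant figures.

t_p ≈ 12.5 s

t_p = π/ω_d with ω_d = 0.251 (the imaginary part), so t_p = 12.5 s.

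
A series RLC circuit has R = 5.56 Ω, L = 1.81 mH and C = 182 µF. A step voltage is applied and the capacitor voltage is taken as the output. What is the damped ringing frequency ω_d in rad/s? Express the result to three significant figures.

For a series RLC circuit (capacitor voltage as output), ω_n = 1/√(LC) = 1/√(1.81 mH · 182 µF) = 1740 rad/s.
ζ = (R/2)·√(C/L) = (5.56/2)·√(182 µF/1.81 mH) = 0.882.
The damped frequency ω_d = ω_n√(1−ζ²) = 823 rad/s.

ω_d ≈ 823 rad/s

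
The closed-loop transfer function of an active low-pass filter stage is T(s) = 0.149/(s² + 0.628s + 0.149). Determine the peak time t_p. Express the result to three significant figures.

ω_n = √0.149 = 0.386 rad/s; ζ = 0.628/(2·0.386) = 0.813.
ω_d = 0.386·√(1 − 0.813²) = 0.225 rad/s. Then t_p = π/ω_d = 14.0 s.

t_p ≈ 14.0 s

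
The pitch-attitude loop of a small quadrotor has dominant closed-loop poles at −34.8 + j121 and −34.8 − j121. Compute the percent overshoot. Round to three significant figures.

%OS ≈ 40.5%

|pole| = ω_n = √(34.8² + 121²) = 126 rad/s; ζ = cos θ = σ/ω_n = 0.276.
%OS = 100 e^{−πζ/√(1−ζ²)} with ζ = 0.276 gives 40.5%.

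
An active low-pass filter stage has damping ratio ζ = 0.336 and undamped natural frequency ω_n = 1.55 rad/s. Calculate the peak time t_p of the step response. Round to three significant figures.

The damped frequency is ω_d = ω_n√(1−ζ²) = 1.55·√(1−0.113) = 1.46 rad/s.
Peak time t_p = π/ω_d = π/1.46 = 2.15 s.

t_p ≈ 2.15 s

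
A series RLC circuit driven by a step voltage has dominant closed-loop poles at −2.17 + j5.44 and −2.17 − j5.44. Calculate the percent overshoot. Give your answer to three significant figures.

%OS ≈ 28.6%

With σ = 2.17, ω_d = 5.44: ω_n = √(σ²+ω_d²) = 5.86 rad/s, ζ = σ/ω_n = 0.371.
%OS = 100 e^{−πζ/√(1−ζ²)} with ζ = 0.371 gives 28.6%.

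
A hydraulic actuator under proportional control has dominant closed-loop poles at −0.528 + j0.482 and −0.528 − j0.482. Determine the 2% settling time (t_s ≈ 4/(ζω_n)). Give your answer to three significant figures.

For poles at −σ ± jω_d, ζω_n = σ = 0.528, so t_s ≈ 4/σ = 7.58 s.

t_s ≈ 7.58 s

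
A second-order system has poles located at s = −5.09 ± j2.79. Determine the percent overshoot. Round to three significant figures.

%OS ≈ 0.324%

With σ = 5.09, ω_d = 2.79: ω_n = √(σ²+ω_d²) = 5.80 rad/s, ζ = σ/ω_n = 0.877.
%OS = 100·exp(−πζ/√(1−ζ²)) = 0.324%.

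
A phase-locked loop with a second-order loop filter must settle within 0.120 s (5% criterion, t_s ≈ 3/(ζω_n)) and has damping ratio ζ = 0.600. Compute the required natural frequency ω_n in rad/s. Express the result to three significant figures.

Rearranging t_s ≈ 3/(ζω_n) gives ω_n = 3/(ζ·t_s) = 3/(0.600 × 0.120) = 41.7 rad/s.

ω_n ≈ 41.7 rad/s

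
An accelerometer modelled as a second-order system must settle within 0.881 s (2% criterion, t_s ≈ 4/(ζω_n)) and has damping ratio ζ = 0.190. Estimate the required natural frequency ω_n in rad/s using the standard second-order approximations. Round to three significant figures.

ω_n ≈ 23.9 rad/s

Rearranging t_s ≈ 4/(ζω_n) gives ω_n = 4/(ζ·t_s) = 4/(0.190 × 0.881) = 23.9 rad/s.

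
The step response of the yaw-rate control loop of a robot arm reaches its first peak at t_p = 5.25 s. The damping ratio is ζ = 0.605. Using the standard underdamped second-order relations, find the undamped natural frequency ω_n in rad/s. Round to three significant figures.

ω_n ≈ 0.752 rad/s

Peak time t_p = π/ω_d, so ω_d = π/t_p = π/5.25 = 0.598 rad/s.
ω_n = ω_d/√(1−ζ²) = 0.598/√0.634 = 0.752 rad/s.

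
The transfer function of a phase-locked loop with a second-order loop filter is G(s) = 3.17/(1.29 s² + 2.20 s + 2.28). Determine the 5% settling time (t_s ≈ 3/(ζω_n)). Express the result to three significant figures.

t_s ≈ 3.52 s

Dividing through by 1.29: denominator becomes s² + 1.705 s + 1.767.
So ω_n = √1.767 = 1.33 rad/s and ζ = 1.705/(2·1.33) = 0.641.
t_s ≈ 3/(ζω_n) = 3.52 s.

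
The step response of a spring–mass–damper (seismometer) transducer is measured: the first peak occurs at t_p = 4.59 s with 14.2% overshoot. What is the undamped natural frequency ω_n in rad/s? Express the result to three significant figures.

From the overshoot, ζ = −ln(OS)/√(π²+ln²(OS)) = 0.528.
t_p = π/ω_d ⇒ ω_d = 0.684 rad/s; then ω_n = ω_d/√(1−ζ²) = 0.806 rad/s.

ω_n ≈ 0.806 rad/s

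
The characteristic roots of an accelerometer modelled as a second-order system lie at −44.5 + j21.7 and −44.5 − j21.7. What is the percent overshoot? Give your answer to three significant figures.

%OS ≈ 0.159%

With σ = 44.5, ω_d = 21.7: ω_n = √(σ²+ω_d²) = 49.5 rad/s, ζ = σ/ω_n = 0.899.
%OS = 100·exp(−πζ/√(1−ζ²)) = 0.159%.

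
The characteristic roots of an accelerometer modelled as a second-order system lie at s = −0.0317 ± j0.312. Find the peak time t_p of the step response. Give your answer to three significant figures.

t_p ≈ 10.1 s

t_p = π/ω_d with ω_d = 0.312 (the imaginary part), so t_p = 10.1 s.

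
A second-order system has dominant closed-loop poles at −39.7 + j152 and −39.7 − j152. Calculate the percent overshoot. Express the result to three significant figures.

With σ = 39.7, ω_d = 152: ω_n = √(σ²+ω_d²) = 157 rad/s, ζ = σ/ω_n = 0.253.
Overshoot: exp(−π·0.253/√(1−0.253²)) = 0.440, i.e. 44.0%.

%OS ≈ 44.0%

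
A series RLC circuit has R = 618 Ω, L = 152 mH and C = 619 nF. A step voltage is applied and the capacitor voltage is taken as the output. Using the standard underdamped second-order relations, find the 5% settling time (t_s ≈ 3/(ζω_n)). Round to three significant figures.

For a series RLC circuit (capacitor voltage as output), ω_n = 1/√(LC) = 1/√(152 mH · 619 nF) = 3260 rad/s.
ζ = (R/2)·√(C/L) = (618/2)·√(619 nF/152 mH) = 0.624.
t_s ≈ 3/(ζω_n) = 0.00148 s.

t_s ≈ 0.00148 s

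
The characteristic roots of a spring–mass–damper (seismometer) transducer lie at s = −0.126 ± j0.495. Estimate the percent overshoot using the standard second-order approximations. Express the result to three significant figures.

%OS ≈ 44.9%

With σ = 0.126, ω_d = 0.495: ω_n = √(σ²+ω_d²) = 0.511 rad/s, ζ = σ/ω_n = 0.247.
%OS = 100 e^{−πζ/√(1−ζ²)} with ζ = 0.247 gives 44.9%.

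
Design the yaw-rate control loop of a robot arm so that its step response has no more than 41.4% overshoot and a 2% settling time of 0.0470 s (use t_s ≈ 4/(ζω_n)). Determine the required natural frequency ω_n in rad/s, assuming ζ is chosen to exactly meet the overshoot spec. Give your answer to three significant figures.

ω_n ≈ 315 rad/s

From %OS = 100·exp(−πζ/√(1−ζ²)), invert to get ζ = −ln(OS)/√(π² + ln²(OS)) with OS = 0.414.
−ln 0.414 = 0.8819, so ζ = 0.8819/√(π² + 0.7777) = 0.270.
Then ω_n = 4/(ζ t_s) = 4/(0.270 × 0.0470) = 315 rad/s.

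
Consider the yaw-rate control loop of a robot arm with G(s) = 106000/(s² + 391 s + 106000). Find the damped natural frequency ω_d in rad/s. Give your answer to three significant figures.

Matching coefficients with s² + 2ζω_n s + ω_n² gives ω_n² = 106000 ⇒ ω_n = 326 rad/s, and ζ = 391/(2ω_n) = 0.600.
The damped frequency ω_d = ω_n√(1−ζ²) = 260 rad/s.

ω_d ≈ 260 rad/s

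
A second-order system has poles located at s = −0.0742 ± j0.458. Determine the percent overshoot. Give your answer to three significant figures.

%OS ≈ 60.1%

|pole| = ω_n = √(0.0742² + 0.458²) = 0.464 rad/s; ζ = cos θ = σ/ω_n = 0.160.
%OS = 100 e^{−πζ/√(1−ζ²)} with ζ = 0.160 gives 60.1%.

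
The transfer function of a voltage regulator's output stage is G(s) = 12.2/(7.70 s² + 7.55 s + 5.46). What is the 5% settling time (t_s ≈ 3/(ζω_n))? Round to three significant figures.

Dividing through by 7.70: denominator becomes s² + 0.9805 s + 0.7091.
So ω_n = √0.7091 = 0.842 rad/s and ζ = 0.9805/(2·0.842) = 0.582.
t_s ≈ 3/(ζω_n) = 6.12 s.

t_s ≈ 6.12 s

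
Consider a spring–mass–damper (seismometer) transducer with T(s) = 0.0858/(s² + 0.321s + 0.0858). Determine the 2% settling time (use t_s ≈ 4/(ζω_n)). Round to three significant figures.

t_s ≈ 24.9 s

Comparing the denominator to s² + 2ζω_n s + ω_n²: ω_n = √0.0858 = 0.293 rad/s, and 2ζω_n = 0.321 so ζ = 0.321/(2·0.293) = 0.548.
t_s ≈ 4/(ζω_n) = 4/(0.548·0.293) = 24.9 s.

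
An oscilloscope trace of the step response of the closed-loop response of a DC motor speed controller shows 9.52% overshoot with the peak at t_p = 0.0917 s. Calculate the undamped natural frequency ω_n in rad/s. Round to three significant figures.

ζ from %OS: ζ = |ln 0.0952|/√(π²+ln²0.0952) = 0.599.
t_p = π/ω_d ⇒ ω_d = 34.3 rad/s; then ω_n = ω_d/√(1−ζ²) = 42.8 rad/s.

ω_n ≈ 42.8 rad/s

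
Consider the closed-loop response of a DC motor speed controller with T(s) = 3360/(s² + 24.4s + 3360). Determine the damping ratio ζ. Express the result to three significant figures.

ζ ≈ 0.210

Comparing the denominator to s² + 2ζω_n s + ω_n²: ω_n = √3360 = 58.0 rad/s, and 2ζω_n = 24.4 so ζ = 24.4/(2·58.0) = 0.210.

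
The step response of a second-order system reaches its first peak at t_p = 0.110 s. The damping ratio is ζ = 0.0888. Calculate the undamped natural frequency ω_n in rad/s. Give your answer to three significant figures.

ω_n ≈ 28.7 rad/s

Peak time t_p = π/ω_d, so ω_d = π/t_p = π/0.110 = 28.6 rad/s.
ω_n = ω_d/√(1−ζ²) = 28.6/√0.992 = 28.7 rad/s.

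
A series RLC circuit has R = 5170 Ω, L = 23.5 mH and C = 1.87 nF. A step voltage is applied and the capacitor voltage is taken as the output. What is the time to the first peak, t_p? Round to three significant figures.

For a series RLC circuit (capacitor voltage as output), ω_n = 1/√(LC) = 1/√(23.5 mH · 1.87 nF) = 151000 rad/s.
ζ = (R/2)·√(C/L) = (5170/2)·√(1.87 nF/23.5 mH) = 0.729.
The damped frequency ω_d = ω_n√(1−ζ²) = 103000 rad/s. t_p = π/ω_d = 0.0000304 s.

t_p ≈ 0.0000304 s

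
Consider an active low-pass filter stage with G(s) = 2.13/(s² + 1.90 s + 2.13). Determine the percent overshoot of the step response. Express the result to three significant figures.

Matching coefficients with s² + 2ζω_n s + ω_n² gives ω_n² = 2.13 ⇒ ω_n = 1.46 rad/s, and ζ = 1.90/(2ω_n) = 0.651.
Overshoot: exp(−π·0.651/√(1−0.651²)) = 0.0676, i.e. 6.76%.

%OS ≈ 6.76%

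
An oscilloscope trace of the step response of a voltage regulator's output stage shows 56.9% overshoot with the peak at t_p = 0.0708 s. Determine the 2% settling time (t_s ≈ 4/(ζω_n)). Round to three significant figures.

The overshoot fixes ζ = −ln(OS)/√(π²+ln²(OS)) = 0.177.
From t_p = π/ω_d, ω_d = π/0.0708 = 44.4 rad/s, so ω_n = ω_d/√(1−ζ²) = 45.1 rad/s.
t_s ≈ 4/(ζω_n) = 4/(0.177·45.1) = 0.502 s.

t_s ≈ 0.502 s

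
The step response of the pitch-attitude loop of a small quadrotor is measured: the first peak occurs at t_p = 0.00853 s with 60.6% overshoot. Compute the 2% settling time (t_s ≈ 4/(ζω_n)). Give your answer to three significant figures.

t_s ≈ 0.0681 s

From the overshoot, ζ = −ln(OS)/√(π²+ln²(OS)) = 0.157.
From t_p = π/ω_d, ω_d = π/0.00853 = 368 rad/s, so ω_n = ω_d/√(1−ζ²) = 373 rad/s.
t_s ≈ 4/(ζω_n) = 4/(0.157·373) = 0.0681 s.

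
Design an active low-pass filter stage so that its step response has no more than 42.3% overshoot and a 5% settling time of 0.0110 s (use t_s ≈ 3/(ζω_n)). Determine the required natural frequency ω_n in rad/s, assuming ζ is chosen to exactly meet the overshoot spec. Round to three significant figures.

ω_n ≈ 1030 rad/s

Inverting the overshoot relation: ζ = |ln 0.423|/√(π² + ln²0.423) = 0.264.
Then ω_n = 3/(ζ t_s) = 3/(0.264 × 0.0110) = 1030 rad/s.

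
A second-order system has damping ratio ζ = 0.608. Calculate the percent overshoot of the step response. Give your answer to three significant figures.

%OS ≈ 9.02%

For an underdamped second-order system, %OS = 100·exp(−πζ/√(1−ζ²)).
πζ/√(1−ζ²) = π·0.608/√(1−0.370) = 2.406, so %OS = 100·e^(−2.406) = 9.02%.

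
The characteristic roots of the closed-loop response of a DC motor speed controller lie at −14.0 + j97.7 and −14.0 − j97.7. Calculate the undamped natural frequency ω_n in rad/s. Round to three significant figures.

With σ = 14.0, ω_d = 97.7: ω_n = √(σ²+ω_d²) = 98.7 rad/s, ζ = σ/ω_n = 0.142.

ω_n ≈ 98.7 rad/s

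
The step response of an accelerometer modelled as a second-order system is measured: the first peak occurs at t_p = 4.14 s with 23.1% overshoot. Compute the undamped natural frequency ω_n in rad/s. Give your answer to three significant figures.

From the overshoot, ζ = −ln(OS)/√(π²+ln²(OS)) = 0.423.
t_p = π/ω_d ⇒ ω_d = 0.759 rad/s; then ω_n = ω_d/√(1−ζ²) = 0.837 rad/s.

ω_n ≈ 0.837 rad/s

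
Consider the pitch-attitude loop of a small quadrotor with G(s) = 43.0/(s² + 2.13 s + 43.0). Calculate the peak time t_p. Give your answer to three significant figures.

t_p ≈ 0.486 s

Matching coefficients with s² + 2ζω_n s + ω_n² gives ω_n² = 43.0 ⇒ ω_n = 6.56 rad/s, and ζ = 2.13/(2ω_n) = 0.162.
The damped frequency ω_d = ω_n√(1−ζ²) = 6.47 rad/s. Then t_p = π/ω_d = 0.486 s.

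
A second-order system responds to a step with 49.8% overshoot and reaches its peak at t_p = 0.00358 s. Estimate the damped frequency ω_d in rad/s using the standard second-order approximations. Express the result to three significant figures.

t_p = π/ω_d, so ω_d = π/0.00358 = 878 rad/s.

ω_d ≈ 878 rad/s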